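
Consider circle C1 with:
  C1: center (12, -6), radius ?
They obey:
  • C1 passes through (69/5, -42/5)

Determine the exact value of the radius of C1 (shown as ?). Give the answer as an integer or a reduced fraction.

3

1. [C1∋P]  r_C1² − 9 = 0  ⇒  r_C1 = 3 (r>0 drops 1)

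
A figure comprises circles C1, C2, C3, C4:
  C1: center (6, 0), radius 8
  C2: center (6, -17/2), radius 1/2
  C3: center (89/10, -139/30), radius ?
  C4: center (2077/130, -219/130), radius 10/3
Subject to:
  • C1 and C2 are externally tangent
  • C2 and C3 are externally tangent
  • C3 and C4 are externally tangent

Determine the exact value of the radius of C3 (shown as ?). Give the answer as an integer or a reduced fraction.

13/3

1. [ext C2·C3]  r_C3² + 1r_C3 − 208/9 = 0  ⇒  r_C3 = 13/3 (r>0 drops 1)
2. [ext C3·C4]  r_C3² + (20/3)r_C3 − 143/3 = 0  ⇒  r_C3 = 13/3 (r>0 drops 1)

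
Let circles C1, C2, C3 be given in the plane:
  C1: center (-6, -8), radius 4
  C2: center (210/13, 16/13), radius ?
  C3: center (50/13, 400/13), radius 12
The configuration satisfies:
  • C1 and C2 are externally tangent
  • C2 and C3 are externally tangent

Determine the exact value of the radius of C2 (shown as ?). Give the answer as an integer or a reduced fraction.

1. [ext C1·C2]  r_C2² + 8r_C2 − 560 = 0  ⇒  r_C2 = 20 (r>0 drops 1)
2. [ext C2·C3]  r_C2² + 24r_C2 − 880 = 0  ⇒  r_C2 = 20 (r>0 drops 1)

20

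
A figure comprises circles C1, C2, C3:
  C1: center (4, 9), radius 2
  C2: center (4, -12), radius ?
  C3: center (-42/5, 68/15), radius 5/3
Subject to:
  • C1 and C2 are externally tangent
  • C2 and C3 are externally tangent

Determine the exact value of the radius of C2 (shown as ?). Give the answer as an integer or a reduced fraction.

19

1. [ext C1·C2]  r_C2² + 4r_C2 − 437 = 0  ⇒  r_C2 = 19 (r>0 drops 1)
2. [ext C2·C3]  r_C2² + (10/3)r_C2 − 1273/3 = 0  ⇒  r_C2 = 19 (r>0 drops 1)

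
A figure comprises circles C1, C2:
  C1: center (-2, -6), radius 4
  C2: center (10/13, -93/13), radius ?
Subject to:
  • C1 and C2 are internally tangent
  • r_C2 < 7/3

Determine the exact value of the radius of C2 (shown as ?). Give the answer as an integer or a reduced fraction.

1

1. [int C1,C2]  r_C2² − 8r_C2 + 7 = 0  ⇒  r_C2 = 1 or 7
2. given r_C2 < 7/3: keep 1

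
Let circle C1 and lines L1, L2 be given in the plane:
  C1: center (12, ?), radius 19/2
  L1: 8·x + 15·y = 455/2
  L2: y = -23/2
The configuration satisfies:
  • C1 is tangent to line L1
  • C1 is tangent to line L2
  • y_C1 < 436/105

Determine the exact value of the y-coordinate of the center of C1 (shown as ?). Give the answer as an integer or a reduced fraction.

-2

1. [C1‖L1]  y_C1² − (263/15)y_C1 − 586/15 = 0  ⇒  y_C1 = -2 or 293/15
2. [C1‖L2]  y_C1² + 23y_C1 + 42 = 0  ⇒  y_C1 = -21 or -2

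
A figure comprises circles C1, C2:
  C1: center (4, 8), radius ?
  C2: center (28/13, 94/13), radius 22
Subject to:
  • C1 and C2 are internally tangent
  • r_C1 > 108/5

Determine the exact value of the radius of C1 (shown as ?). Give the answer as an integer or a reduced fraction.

24

1. [int C1,C2]  r_C1² − 44r_C1 + 480 = 0  ⇒  r_C1 = 20 or 24
2. given r_C1 > 108/5: keep 24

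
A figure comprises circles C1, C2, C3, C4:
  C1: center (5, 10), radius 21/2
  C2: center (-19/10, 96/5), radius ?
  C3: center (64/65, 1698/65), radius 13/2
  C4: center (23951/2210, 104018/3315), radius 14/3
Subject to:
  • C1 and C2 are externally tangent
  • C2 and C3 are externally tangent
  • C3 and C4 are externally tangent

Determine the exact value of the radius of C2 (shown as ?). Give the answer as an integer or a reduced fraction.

1. [ext C1·C2]  r_C2² + 21r_C2 − 22 = 0  ⇒  r_C2 = 1 (r>0 drops 1)
2. [ext C2·C3]  r_C2² + 13r_C2 − 14 = 0  ⇒  r_C2 = 1 (r>0 drops 1)

1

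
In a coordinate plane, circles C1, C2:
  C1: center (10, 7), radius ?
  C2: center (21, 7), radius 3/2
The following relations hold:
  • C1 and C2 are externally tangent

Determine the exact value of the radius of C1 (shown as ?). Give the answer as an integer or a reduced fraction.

19/2

1. [ext C1·C2]  r_C1² + 3r_C1 − 475/4 = 0  ⇒  r_C1 = 19/2 (r>0 drops 1)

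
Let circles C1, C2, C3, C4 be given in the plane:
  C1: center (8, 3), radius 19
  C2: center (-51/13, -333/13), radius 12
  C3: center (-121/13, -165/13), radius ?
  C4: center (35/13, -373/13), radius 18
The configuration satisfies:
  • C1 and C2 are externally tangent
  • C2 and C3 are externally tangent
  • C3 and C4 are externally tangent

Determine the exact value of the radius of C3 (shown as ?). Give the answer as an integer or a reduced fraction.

2

1. [ext C2·C3]  r_C3² + 24r_C3 − 52 = 0  ⇒  r_C3 = 2 (r>0 drops 1)
2. [ext C3·C4]  r_C3² + 36r_C3 − 76 = 0  ⇒  r_C3 = 2 (r>0 drops 1)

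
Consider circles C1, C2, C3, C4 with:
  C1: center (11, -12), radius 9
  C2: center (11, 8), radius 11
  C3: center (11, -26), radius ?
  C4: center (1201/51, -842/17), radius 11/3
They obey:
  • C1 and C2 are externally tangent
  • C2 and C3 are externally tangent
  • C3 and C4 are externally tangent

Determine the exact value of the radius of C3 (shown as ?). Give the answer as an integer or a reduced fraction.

23

1. [ext C2·C3]  r_C3² + 22r_C3 − 1035 = 0  ⇒  r_C3 = 23 (r>0 drops 1)
2. [ext C3·C4]  r_C3² + (22/3)r_C3 − 2093/3 = 0  ⇒  r_C3 = 23 (r>0 drops 1)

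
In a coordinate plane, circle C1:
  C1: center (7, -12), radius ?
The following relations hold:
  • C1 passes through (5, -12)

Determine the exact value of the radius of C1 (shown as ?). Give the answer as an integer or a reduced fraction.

1. [C1∋P]  r_C1² − 4 = 0  ⇒  r_C1 = 2 (r>0 drops 1)

2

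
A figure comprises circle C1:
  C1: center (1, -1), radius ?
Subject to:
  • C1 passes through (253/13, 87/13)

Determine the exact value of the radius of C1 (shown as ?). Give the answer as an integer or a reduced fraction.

1. [C1∋P]  r_C1² − 400 = 0  ⇒  r_C1 = 20 (r>0 drops 1)

20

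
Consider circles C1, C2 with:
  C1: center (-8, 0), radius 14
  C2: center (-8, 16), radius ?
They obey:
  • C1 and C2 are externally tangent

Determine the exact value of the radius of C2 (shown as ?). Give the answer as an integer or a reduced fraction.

2

1. [ext C1·C2]  r_C2² + 28r_C2 − 60 = 0  ⇒  r_C2 = 2 (r>0 drops 1)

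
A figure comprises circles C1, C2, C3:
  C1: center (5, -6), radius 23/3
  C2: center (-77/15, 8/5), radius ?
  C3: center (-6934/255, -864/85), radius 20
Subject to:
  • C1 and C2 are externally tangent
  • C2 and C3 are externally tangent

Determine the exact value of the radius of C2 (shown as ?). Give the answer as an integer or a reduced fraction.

5

1. [ext C1·C2]  r_C2² + (46/3)r_C2 − 305/3 = 0  ⇒  r_C2 = 5 (r>0 drops 1)
2. [ext C2·C3]  r_C2² + 40r_C2 − 225 = 0  ⇒  r_C2 = 5 (r>0 drops 1)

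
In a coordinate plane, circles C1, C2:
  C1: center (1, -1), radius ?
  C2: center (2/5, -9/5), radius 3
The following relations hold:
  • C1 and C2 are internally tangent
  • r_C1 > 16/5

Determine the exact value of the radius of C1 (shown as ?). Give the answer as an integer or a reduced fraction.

1. [int C1,C2]  r_C1² − 6r_C1 + 8 = 0  ⇒  r_C1 = 2 or 4
2. given r_C1 > 16/5: keep 4

4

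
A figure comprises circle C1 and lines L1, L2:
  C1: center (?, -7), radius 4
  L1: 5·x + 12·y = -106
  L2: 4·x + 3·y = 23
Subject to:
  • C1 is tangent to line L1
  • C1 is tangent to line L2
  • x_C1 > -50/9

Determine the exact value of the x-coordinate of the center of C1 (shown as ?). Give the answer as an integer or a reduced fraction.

1. [C1‖L1]  x_C1² + (44/5)x_C1 − 444/5 = 0  ⇒  x_C1 = -74/5 or 6
2. [C1‖L2]  x_C1² − 22x_C1 + 96 = 0  ⇒  x_C1 = 6 or 16

6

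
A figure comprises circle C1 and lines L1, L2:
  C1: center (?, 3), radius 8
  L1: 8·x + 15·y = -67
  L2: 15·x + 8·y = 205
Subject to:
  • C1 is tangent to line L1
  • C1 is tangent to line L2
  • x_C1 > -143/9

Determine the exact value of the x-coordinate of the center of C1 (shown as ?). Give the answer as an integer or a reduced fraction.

1. [C1‖L1]  x_C1² + 28x_C1 − 93 = 0  ⇒  x_C1 = -31 or 3
2. [C1‖L2]  x_C1² − (362/15)x_C1 + 317/5 = 0  ⇒  x_C1 = 3 or 317/15

3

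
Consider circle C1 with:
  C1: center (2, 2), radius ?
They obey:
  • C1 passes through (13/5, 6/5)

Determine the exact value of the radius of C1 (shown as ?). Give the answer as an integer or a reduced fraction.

1

1. [C1∋P]  r_C1² − 1 = 0  ⇒  r_C1 = 1 (r>0 drops 1)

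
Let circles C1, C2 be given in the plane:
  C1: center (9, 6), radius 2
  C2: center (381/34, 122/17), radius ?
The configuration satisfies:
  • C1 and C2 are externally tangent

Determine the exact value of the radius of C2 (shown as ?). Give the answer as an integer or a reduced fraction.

1/2

1. [ext C1·C2]  r_C2² + 4r_C2 − 9/4 = 0  ⇒  r_C2 = 1/2 (r>0 drops 1)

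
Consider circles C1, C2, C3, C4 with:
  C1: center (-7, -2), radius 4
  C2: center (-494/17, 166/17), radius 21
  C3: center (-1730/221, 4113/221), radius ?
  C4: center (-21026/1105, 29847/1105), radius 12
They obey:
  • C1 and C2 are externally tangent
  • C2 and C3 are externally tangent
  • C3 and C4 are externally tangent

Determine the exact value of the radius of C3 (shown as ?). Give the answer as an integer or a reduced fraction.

1. [ext C2·C3]  r_C3² + 42r_C3 − 88 = 0  ⇒  r_C3 = 2 (r>0 drops 1)
2. [ext C3·C4]  r_C3² + 24r_C3 − 52 = 0  ⇒  r_C3 = 2 (r>0 drops 1)

2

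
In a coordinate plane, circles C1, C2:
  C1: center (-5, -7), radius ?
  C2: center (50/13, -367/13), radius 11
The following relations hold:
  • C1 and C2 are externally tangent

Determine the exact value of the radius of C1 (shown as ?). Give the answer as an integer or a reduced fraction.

12

1. [ext C1·C2]  r_C1² + 22r_C1 − 408 = 0  ⇒  r_C1 = 12 (r>0 drops 1)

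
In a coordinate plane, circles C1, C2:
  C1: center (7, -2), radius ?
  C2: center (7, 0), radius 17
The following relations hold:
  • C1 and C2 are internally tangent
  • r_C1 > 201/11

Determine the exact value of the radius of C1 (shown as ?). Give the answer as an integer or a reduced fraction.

1. [int C1,C2]  r_C1² − 34r_C1 + 285 = 0  ⇒  r_C1 = 15 or 19
2. given r_C1 > 201/11: keep 19

19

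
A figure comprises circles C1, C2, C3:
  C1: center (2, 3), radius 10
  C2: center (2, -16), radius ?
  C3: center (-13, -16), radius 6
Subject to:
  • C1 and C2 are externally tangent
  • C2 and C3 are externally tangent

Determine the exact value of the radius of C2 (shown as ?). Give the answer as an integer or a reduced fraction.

1. [ext C1·C2]  r_C2² + 20r_C2 − 261 = 0  ⇒  r_C2 = 9 (r>0 drops 1)
2. [ext C2·C3]  r_C2² + 12r_C2 − 189 = 0  ⇒  r_C2 = 9 (r>0 drops 1)

9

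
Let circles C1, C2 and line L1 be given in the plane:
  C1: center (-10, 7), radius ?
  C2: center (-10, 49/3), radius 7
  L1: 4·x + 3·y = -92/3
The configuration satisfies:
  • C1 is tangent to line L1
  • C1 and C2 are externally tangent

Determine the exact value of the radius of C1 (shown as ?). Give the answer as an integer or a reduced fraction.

7/3

1. [C1‖L1]  r_C1² − 49/9 = 0  ⇒  r_C1 = 7/3 (r>0 drops 1)
2. [ext C1·C2]  r_C1² + 14r_C1 − 343/9 = 0  ⇒  r_C1 = 7/3 (r>0 drops 1)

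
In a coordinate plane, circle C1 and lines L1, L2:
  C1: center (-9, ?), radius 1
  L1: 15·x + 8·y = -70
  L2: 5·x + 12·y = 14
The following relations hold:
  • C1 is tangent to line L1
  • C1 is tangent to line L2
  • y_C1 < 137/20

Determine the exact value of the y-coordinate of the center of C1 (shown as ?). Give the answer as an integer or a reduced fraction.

6

1. [C1‖L1]  y_C1² − (65/4)y_C1 + 123/2 = 0  ⇒  y_C1 = 6 or 41/4
2. [C1‖L2]  y_C1² − (59/6)y_C1 + 23 = 0  ⇒  y_C1 = 23/6 or 6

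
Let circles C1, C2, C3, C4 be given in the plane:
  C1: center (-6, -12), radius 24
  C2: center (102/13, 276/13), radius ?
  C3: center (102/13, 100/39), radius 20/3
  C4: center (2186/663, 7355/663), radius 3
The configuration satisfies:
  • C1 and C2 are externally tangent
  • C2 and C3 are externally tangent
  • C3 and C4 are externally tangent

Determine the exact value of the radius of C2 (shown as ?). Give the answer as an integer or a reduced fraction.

12

1. [ext C1·C2]  r_C2² + 48r_C2 − 720 = 0  ⇒  r_C2 = 12 (r>0 drops 1)
2. [ext C2·C3]  r_C2² + (40/3)r_C2 − 304 = 0  ⇒  r_C2 = 12 (r>0 drops 1)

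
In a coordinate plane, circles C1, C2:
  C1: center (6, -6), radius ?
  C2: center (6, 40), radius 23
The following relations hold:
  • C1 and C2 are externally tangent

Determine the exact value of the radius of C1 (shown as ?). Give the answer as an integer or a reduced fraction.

1. [ext C1·C2]  r_C1² + 46r_C1 − 1587 = 0  ⇒  r_C1 = 23 (r>0 drops 1)

23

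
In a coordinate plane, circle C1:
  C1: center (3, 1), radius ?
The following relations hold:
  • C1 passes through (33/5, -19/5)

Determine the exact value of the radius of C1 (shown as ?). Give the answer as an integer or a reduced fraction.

1. [C1∋P]  r_C1² − 36 = 0  ⇒  r_C1 = 6 (r>0 drops 1)

6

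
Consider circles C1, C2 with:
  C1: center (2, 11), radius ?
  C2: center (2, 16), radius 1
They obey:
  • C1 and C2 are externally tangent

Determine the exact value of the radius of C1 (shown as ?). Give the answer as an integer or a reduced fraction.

1. [ext C1·C2]  r_C1² + 2r_C1 − 24 = 0  ⇒  r_C1 = 4 (r>0 drops 1)

4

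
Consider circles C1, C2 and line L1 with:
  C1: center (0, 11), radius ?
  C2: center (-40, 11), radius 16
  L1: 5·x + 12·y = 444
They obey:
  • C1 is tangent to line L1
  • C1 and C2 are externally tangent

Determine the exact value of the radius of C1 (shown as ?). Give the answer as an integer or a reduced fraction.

24

1. [C1‖L1]  r_C1² − 576 = 0  ⇒  r_C1 = 24 (r>0 drops 1)
2. [ext C1·C2]  r_C1² + 32r_C1 − 1344 = 0  ⇒  r_C1 = 24 (r>0 drops 1)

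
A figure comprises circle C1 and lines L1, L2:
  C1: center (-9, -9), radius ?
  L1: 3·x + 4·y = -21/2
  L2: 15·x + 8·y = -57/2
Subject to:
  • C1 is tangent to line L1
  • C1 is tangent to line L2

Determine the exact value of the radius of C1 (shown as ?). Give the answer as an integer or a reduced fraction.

21/2

1. [C1‖L1]  r_C1² − 441/4 = 0  ⇒  r_C1 = 21/2 (r>0 drops 1)
2. [C1‖L2]  r_C1² − 441/4 = 0  ⇒  r_C1 = 21/2 (r>0 drops 1)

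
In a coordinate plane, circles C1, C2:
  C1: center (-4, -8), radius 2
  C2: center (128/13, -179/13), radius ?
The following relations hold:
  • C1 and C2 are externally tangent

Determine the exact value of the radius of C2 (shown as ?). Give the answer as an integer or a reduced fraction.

13

1. [ext C1·C2]  r_C2² + 4r_C2 − 221 = 0  ⇒  r_C2 = 13 (r>0 drops 1)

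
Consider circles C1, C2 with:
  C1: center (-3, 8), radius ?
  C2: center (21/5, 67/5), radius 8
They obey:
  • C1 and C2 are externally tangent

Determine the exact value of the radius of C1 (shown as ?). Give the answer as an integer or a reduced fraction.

1. [ext C1·C2]  r_C1² + 16r_C1 − 17 = 0  ⇒  r_C1 = 1 (r>0 drops 1)

1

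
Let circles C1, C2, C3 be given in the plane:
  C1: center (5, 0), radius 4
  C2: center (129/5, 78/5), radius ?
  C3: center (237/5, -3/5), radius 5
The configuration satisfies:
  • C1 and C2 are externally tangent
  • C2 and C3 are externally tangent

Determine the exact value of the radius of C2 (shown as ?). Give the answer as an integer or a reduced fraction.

1. [ext C1·C2]  r_C2² + 8r_C2 − 660 = 0  ⇒  r_C2 = 22 (r>0 drops 1)
2. [ext C2·C3]  r_C2² + 10r_C2 − 704 = 0  ⇒  r_C2 = 22 (r>0 drops 1)

22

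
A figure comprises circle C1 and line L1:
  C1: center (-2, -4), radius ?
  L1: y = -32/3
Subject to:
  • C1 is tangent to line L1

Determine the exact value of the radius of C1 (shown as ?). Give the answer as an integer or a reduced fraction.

1. [C1‖L1]  r_C1² − 400/9 = 0  ⇒  r_C1 = 20/3 (r>0 drops 1)

20/3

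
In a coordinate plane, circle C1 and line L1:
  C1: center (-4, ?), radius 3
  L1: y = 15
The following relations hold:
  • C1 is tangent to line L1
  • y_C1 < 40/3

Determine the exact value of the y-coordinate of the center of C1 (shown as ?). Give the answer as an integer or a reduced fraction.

12

1. [C1‖L1]  y_C1² − 30y_C1 + 216 = 0  ⇒  y_C1 = 12 or 18
2. given y_C1 < 40/3: keep 12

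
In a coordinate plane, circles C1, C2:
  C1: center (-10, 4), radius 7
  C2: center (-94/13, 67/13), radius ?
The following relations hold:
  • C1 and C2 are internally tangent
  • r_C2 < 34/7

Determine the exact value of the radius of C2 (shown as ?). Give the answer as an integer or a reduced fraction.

4

1. [int C1,C2]  r_C2² − 14r_C2 + 40 = 0  ⇒  r_C2 = 4 or 10
2. given r_C2 < 34/7: keep 4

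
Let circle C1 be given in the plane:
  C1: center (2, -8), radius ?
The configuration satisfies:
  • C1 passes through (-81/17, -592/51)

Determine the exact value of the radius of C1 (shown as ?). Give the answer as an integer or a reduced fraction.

1. [C1∋P]  r_C1² − 529/9 = 0  ⇒  r_C1 = 23/3 (r>0 drops 1)

23/3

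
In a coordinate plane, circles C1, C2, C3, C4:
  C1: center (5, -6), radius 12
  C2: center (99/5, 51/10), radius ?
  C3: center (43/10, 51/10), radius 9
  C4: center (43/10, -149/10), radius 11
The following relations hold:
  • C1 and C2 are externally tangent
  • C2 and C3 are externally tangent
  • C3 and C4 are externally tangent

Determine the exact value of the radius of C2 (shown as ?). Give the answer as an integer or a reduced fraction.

13/2

1. [ext C1·C2]  r_C2² + 24r_C2 − 793/4 = 0  ⇒  r_C2 = 13/2 (r>0 drops 1)
2. [ext C2·C3]  r_C2² + 18r_C2 − 637/4 = 0  ⇒  r_C2 = 13/2 (r>0 drops 1)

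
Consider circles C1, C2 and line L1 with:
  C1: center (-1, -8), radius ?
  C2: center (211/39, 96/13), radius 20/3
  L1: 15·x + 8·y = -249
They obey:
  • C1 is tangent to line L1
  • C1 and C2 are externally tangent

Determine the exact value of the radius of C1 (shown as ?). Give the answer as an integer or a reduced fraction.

10

1. [C1‖L1]  r_C1² − 100 = 0  ⇒  r_C1 = 10 (r>0 drops 1)
2. [ext C1·C2]  r_C1² + (40/3)r_C1 − 700/3 = 0  ⇒  r_C1 = 10 (r>0 drops 1)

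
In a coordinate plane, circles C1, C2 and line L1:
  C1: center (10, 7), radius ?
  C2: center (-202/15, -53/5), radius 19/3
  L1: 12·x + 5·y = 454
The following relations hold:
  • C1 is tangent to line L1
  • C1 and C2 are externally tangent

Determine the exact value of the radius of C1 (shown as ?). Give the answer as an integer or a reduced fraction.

23

1. [C1‖L1]  r_C1² − 529 = 0  ⇒  r_C1 = 23 (r>0 drops 1)
2. [ext C1·C2]  r_C1² + (38/3)r_C1 − 2461/3 = 0  ⇒  r_C1 = 23 (r>0 drops 1)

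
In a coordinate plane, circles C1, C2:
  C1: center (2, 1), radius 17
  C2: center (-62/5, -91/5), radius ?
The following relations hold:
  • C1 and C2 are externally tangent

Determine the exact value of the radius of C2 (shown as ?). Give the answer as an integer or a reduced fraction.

1. [ext C1·C2]  r_C2² + 34r_C2 − 287 = 0  ⇒  r_C2 = 7 (r>0 drops 1)

7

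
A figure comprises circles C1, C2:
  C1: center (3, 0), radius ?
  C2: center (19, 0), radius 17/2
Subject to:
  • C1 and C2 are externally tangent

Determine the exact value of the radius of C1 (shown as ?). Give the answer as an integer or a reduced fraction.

15/2

1. [ext C1·C2]  r_C1² + 17r_C1 − 735/4 = 0  ⇒  r_C1 = 15/2 (r>0 drops 1)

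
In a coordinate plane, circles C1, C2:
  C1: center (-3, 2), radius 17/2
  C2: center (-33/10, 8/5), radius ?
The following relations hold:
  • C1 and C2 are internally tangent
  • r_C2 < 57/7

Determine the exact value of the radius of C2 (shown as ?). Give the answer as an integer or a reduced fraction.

8

1. [int C1,C2]  r_C2² − 17r_C2 + 72 = 0  ⇒  r_C2 = 8 or 9
2. given r_C2 < 57/7: keep 8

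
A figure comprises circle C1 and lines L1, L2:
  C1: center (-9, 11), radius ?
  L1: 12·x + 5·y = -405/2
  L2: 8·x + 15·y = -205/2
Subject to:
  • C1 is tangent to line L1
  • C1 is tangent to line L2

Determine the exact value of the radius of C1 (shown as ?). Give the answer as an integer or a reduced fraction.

1. [C1‖L1]  r_C1² − 529/4 = 0  ⇒  r_C1 = 23/2 (r>0 drops 1)
2. [C1‖L2]  r_C1² − 529/4 = 0  ⇒  r_C1 = 23/2 (r>0 drops 1)

23/2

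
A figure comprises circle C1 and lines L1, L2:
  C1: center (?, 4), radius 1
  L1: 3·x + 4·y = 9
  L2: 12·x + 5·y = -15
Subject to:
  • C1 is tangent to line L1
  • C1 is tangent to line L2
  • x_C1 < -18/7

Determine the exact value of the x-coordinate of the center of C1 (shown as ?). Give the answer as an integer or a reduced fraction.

-4

1. [C1‖L1]  x_C1² + (14/3)x_C1 + 8/3 = 0  ⇒  x_C1 = -4 or -2/3
2. [C1‖L2]  x_C1² + (35/6)x_C1 + 22/3 = 0  ⇒  x_C1 = -4 or -11/6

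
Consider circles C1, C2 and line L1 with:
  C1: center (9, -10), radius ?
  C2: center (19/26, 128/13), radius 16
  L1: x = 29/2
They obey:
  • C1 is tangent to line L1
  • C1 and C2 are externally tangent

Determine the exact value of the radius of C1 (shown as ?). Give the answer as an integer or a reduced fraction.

11/2

1. [C1‖L1]  r_C1² − 121/4 = 0  ⇒  r_C1 = 11/2 (r>0 drops 1)
2. [ext C1·C2]  r_C1² + 32r_C1 − 825/4 = 0  ⇒  r_C1 = 11/2 (r>0 drops 1)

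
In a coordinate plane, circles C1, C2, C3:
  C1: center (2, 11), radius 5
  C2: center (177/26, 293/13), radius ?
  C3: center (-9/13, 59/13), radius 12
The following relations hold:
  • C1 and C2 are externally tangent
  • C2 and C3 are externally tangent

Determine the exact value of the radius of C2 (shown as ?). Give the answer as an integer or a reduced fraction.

1. [ext C1·C2]  r_C2² + 10r_C2 − 525/4 = 0  ⇒  r_C2 = 15/2 (r>0 drops 1)
2. [ext C2·C3]  r_C2² + 24r_C2 − 945/4 = 0  ⇒  r_C2 = 15/2 (r>0 drops 1)

15/2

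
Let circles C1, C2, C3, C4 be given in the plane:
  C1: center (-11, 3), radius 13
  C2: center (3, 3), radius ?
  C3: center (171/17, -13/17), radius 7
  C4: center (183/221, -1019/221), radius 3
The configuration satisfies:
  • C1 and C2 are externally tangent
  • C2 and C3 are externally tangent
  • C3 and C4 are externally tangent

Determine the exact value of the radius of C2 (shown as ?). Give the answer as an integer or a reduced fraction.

1. [ext C1·C2]  r_C2² + 26r_C2 − 27 = 0  ⇒  r_C2 = 1 (r>0 drops 1)
2. [ext C2·C3]  r_C2² + 14r_C2 − 15 = 0  ⇒  r_C2 = 1 (r>0 drops 1)

1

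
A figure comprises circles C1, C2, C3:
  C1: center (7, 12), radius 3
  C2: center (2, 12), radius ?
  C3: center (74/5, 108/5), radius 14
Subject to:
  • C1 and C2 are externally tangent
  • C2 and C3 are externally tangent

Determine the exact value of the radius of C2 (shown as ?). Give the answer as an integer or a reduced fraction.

2

1. [ext C1·C2]  r_C2² + 6r_C2 − 16 = 0  ⇒  r_C2 = 2 (r>0 drops 1)
2. [ext C2·C3]  r_C2² + 28r_C2 − 60 = 0  ⇒  r_C2 = 2 (r>0 drops 1)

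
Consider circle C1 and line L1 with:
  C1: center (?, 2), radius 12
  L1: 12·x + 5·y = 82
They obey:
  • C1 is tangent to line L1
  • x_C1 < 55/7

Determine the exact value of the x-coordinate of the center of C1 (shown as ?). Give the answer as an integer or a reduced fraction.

1. [C1‖L1]  x_C1² − 12x_C1 − 133 = 0  ⇒  x_C1 = -7 or 19
2. given x_C1 < 55/7: keep -7

-7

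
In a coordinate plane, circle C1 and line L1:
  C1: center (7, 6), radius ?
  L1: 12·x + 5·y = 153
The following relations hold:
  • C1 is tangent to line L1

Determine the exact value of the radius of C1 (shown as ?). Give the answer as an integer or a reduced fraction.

1. [C1‖L1]  r_C1² − 9 = 0  ⇒  r_C1 = 3 (r>0 drops 1)

3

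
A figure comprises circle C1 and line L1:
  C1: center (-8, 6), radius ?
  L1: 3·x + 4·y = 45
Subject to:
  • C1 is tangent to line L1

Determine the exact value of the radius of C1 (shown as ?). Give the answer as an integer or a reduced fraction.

9

1. [C1‖L1]  r_C1² − 81 = 0  ⇒  r_C1 = 9 (r>0 drops 1)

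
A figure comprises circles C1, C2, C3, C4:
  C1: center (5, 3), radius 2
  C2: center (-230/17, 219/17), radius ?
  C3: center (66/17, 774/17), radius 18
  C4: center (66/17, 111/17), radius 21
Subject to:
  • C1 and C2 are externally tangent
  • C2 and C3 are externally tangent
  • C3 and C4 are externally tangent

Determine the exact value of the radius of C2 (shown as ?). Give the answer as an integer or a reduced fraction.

19

1. [ext C1·C2]  r_C2² + 4r_C2 − 437 = 0  ⇒  r_C2 = 19 (r>0 drops 1)
2. [ext C2·C3]  r_C2² + 36r_C2 − 1045 = 0  ⇒  r_C2 = 19 (r>0 drops 1)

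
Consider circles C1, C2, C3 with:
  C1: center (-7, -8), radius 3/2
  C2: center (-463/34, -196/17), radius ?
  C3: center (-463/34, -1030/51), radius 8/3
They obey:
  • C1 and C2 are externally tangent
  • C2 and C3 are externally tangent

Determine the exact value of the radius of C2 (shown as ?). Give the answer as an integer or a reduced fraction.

6

1. [ext C1·C2]  r_C2² + 3r_C2 − 54 = 0  ⇒  r_C2 = 6 (r>0 drops 1)
2. [ext C2·C3]  r_C2² + (16/3)r_C2 − 68 = 0  ⇒  r_C2 = 6 (r>0 drops 1)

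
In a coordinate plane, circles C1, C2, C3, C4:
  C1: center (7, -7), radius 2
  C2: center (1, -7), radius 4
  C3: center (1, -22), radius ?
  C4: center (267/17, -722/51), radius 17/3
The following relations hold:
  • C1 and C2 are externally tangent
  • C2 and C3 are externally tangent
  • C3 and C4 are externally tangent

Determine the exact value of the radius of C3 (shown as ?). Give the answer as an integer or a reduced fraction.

11

1. [ext C2·C3]  r_C3² + 8r_C3 − 209 = 0  ⇒  r_C3 = 11 (r>0 drops 1)
2. [ext C3·C4]  r_C3² + (34/3)r_C3 − 737/3 = 0  ⇒  r_C3 = 11 (r>0 drops 1)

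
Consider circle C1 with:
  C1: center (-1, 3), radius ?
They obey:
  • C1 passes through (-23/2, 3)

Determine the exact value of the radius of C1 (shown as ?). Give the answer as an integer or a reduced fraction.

1. [C1∋P]  r_C1² − 441/4 = 0  ⇒  r_C1 = 21/2 (r>0 drops 1)

21/2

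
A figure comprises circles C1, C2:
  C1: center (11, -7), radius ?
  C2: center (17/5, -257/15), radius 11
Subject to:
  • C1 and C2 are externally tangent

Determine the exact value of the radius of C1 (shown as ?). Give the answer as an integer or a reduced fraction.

1. [ext C1·C2]  r_C1² + 22r_C1 − 355/9 = 0  ⇒  r_C1 = 5/3 (r>0 drops 1)

5/3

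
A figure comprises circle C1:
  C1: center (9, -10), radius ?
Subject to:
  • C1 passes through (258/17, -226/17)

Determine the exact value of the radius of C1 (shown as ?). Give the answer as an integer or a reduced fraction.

1. [C1∋P]  r_C1² − 49 = 0  ⇒  r_C1 = 7 (r>0 drops 1)

7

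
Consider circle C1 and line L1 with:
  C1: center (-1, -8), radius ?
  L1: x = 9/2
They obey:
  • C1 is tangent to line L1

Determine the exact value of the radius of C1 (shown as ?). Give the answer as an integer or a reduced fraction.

11/2

1. [C1‖L1]  r_C1² − 121/4 = 0  ⇒  r_C1 = 11/2 (r>0 drops 1)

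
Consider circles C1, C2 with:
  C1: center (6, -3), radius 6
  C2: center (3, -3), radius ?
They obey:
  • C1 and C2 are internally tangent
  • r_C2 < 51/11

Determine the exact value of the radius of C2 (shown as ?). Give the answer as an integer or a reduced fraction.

1. [int C1,C2]  r_C2² − 12r_C2 + 27 = 0  ⇒  r_C2 = 3 or 9
2. given r_C2 < 51/11: keep 3

3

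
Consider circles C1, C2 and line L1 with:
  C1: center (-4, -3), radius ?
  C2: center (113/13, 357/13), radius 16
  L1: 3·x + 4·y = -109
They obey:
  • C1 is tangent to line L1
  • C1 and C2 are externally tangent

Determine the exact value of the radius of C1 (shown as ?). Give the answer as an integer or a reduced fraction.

17

1. [C1‖L1]  r_C1² − 289 = 0  ⇒  r_C1 = 17 (r>0 drops 1)
2. [ext C1·C2]  r_C1² + 32r_C1 − 833 = 0  ⇒  r_C1 = 17 (r>0 drops 1)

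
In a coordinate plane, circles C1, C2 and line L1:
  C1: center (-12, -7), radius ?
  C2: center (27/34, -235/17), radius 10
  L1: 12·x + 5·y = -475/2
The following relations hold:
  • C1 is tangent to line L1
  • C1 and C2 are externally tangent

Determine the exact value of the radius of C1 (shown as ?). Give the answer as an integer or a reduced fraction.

1. [C1‖L1]  r_C1² − 81/4 = 0  ⇒  r_C1 = 9/2 (r>0 drops 1)
2. [ext C1·C2]  r_C1² + 20r_C1 − 441/4 = 0  ⇒  r_C1 = 9/2 (r>0 drops 1)

9/2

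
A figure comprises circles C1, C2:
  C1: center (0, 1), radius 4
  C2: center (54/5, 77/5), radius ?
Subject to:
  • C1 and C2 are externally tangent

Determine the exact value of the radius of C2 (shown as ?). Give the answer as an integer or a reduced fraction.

14

1. [ext C1·C2]  r_C2² + 8r_C2 − 308 = 0  ⇒  r_C2 = 14 (r>0 drops 1)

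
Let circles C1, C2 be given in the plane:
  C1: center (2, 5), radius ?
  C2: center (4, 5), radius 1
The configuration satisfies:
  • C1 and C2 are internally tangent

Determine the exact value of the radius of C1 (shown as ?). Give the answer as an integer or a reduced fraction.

1. [int C1,C2]  r_C1² − 2r_C1 − 3 = 0  ⇒  r_C1 = 3 (r>0 drops 1)

3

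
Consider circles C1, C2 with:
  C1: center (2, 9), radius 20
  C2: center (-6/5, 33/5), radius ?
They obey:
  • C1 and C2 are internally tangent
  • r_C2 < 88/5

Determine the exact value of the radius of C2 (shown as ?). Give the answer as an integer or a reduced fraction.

1. [int C1,C2]  r_C2² − 40r_C2 + 384 = 0  ⇒  r_C2 = 16 or 24
2. given r_C2 < 88/5: keep 16

16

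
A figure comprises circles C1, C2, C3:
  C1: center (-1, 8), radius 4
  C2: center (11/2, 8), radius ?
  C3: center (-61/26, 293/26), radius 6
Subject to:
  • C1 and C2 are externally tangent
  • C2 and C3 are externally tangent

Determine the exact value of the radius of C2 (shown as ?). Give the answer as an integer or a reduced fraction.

1. [ext C1·C2]  r_C2² + 8r_C2 − 105/4 = 0  ⇒  r_C2 = 5/2 (r>0 drops 1)
2. [ext C2·C3]  r_C2² + 12r_C2 − 145/4 = 0  ⇒  r_C2 = 5/2 (r>0 drops 1)

5/2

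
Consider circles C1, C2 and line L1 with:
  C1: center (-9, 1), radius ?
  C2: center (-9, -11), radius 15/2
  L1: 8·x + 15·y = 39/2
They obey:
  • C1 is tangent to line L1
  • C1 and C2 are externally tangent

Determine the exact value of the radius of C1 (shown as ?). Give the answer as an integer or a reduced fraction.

1. [C1‖L1]  r_C1² − 81/4 = 0  ⇒  r_C1 = 9/2 (r>0 drops 1)
2. [ext C1·C2]  r_C1² + 15r_C1 − 351/4 = 0  ⇒  r_C1 = 9/2 (r>0 drops 1)

9/2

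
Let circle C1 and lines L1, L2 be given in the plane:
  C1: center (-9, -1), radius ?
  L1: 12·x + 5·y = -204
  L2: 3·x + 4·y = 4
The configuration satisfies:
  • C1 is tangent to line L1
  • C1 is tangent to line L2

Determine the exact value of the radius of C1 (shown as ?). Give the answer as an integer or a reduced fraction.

7

1. [C1‖L1]  r_C1² − 49 = 0  ⇒  r_C1 = 7 (r>0 drops 1)
2. [C1‖L2]  r_C1² − 49 = 0  ⇒  r_C1 = 7 (r>0 drops 1)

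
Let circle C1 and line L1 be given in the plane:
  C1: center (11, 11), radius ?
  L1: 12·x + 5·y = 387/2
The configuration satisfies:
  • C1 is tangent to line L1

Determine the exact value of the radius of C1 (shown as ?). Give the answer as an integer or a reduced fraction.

1. [C1‖L1]  r_C1² − 1/4 = 0  ⇒  r_C1 = 1/2 (r>0 drops 1)

1/2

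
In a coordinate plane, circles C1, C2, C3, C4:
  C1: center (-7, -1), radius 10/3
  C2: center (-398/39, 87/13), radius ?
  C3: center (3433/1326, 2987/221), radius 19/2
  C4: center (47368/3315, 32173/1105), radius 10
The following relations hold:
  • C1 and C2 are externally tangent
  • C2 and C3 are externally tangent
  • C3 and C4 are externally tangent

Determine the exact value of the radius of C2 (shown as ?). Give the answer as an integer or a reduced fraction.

1. [ext C1·C2]  r_C2² + (20/3)r_C2 − 175/3 = 0  ⇒  r_C2 = 5 (r>0 drops 1)
2. [ext C2·C3]  r_C2² + 19r_C2 − 120 = 0  ⇒  r_C2 = 5 (r>0 drops 1)

5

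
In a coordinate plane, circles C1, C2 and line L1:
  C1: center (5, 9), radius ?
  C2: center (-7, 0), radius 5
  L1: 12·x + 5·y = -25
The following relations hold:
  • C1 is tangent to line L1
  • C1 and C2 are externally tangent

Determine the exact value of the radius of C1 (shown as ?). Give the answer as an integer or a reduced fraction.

10

1. [C1‖L1]  r_C1² − 100 = 0  ⇒  r_C1 = 10 (r>0 drops 1)
2. [ext C1·C2]  r_C1² + 10r_C1 − 200 = 0  ⇒  r_C1 = 10 (r>0 drops 1)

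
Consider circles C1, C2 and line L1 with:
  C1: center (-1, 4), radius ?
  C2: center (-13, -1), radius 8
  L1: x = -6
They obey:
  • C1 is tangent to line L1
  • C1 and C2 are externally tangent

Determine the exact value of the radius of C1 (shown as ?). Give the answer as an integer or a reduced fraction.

1. [C1‖L1]  r_C1² − 25 = 0  ⇒  r_C1 = 5 (r>0 drops 1)
2. [ext C1·C2]  r_C1² + 16r_C1 − 105 = 0  ⇒  r_C1 = 5 (r>0 drops 1)

5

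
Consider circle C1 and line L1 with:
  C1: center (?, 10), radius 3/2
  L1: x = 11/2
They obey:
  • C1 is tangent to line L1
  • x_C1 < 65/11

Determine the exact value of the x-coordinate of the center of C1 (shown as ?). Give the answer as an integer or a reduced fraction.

1. [C1‖L1]  x_C1² − 11x_C1 + 28 = 0  ⇒  x_C1 = 4 or 7
2. given x_C1 < 65/11: keep 4

4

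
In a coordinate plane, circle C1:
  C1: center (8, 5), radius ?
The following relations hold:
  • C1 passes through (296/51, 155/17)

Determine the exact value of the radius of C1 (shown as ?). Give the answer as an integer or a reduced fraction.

1. [C1∋P]  r_C1² − 196/9 = 0  ⇒  r_C1 = 14/3 (r>0 drops 1)

14/3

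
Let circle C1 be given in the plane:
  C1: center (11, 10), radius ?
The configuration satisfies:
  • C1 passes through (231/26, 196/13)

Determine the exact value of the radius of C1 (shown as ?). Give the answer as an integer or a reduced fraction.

11/2

1. [C1∋P]  r_C1² − 121/4 = 0  ⇒  r_C1 = 11/2 (r>0 drops 1)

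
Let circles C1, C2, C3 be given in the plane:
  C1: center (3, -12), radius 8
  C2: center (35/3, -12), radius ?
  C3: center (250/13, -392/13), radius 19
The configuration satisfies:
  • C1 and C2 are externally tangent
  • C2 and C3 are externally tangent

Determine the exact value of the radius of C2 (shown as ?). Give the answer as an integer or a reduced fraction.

2/3

1. [ext C1·C2]  r_C2² + 16r_C2 − 100/9 = 0  ⇒  r_C2 = 2/3 (r>0 drops 1)
2. [ext C2·C3]  r_C2² + 38r_C2 − 232/9 = 0  ⇒  r_C2 = 2/3 (r>0 drops 1)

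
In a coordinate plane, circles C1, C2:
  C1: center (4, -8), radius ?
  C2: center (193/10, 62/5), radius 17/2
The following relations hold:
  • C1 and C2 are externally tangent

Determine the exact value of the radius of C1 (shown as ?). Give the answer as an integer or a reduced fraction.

17

1. [ext C1·C2]  r_C1² + 17r_C1 − 578 = 0  ⇒  r_C1 = 17 (r>0 drops 1)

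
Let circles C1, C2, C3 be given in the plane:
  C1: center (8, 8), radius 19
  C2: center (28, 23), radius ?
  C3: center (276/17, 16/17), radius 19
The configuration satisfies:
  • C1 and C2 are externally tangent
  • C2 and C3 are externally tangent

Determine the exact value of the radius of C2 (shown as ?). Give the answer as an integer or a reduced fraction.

6

1. [ext C1·C2]  r_C2² + 38r_C2 − 264 = 0  ⇒  r_C2 = 6 (r>0 drops 1)
2. [ext C2·C3]  r_C2² + 38r_C2 − 264 = 0  ⇒  r_C2 = 6 (r>0 drops 1)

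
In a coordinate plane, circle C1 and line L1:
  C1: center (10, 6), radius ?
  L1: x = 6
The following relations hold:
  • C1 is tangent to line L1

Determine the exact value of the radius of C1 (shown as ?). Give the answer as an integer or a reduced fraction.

4

1. [C1‖L1]  r_C1² − 16 = 0  ⇒  r_C1 = 4 (r>0 drops 1)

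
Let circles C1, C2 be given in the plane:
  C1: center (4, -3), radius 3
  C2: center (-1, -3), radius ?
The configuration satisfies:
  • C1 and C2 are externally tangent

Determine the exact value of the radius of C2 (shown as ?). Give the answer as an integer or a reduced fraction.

1. [ext C1·C2]  r_C2² + 6r_C2 − 16 = 0  ⇒  r_C2 = 2 (r>0 drops 1)

2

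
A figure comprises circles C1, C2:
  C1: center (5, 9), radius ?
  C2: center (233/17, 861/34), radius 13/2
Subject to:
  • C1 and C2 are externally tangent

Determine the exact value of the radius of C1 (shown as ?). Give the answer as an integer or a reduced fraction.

12

1. [ext C1·C2]  r_C1² + 13r_C1 − 300 = 0  ⇒  r_C1 = 12 (r>0 drops 1)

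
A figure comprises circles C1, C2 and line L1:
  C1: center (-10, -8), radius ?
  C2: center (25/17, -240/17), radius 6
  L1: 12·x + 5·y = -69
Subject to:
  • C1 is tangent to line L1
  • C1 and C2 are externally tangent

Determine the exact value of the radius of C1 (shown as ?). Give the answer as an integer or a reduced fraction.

7

1. [C1‖L1]  r_C1² − 49 = 0  ⇒  r_C1 = 7 (r>0 drops 1)
2. [ext C1·C2]  r_C1² + 12r_C1 − 133 = 0  ⇒  r_C1 = 7 (r>0 drops 1)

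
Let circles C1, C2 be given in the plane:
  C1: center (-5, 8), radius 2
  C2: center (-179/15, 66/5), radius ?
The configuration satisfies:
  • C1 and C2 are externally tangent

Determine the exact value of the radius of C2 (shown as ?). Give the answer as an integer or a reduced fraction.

20/3

1. [ext C1·C2]  r_C2² + 4r_C2 − 640/9 = 0  ⇒  r_C2 = 20/3 (r>0 drops 1)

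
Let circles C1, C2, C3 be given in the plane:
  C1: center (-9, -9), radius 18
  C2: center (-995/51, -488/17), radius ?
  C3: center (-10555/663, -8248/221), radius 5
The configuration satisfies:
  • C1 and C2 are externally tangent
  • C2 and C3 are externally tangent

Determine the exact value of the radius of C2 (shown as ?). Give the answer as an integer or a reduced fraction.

13/3

1. [ext C1·C2]  r_C2² + 36r_C2 − 1573/9 = 0  ⇒  r_C2 = 13/3 (r>0 drops 1)
2. [ext C2·C3]  r_C2² + 10r_C2 − 559/9 = 0  ⇒  r_C2 = 13/3 (r>0 drops 1)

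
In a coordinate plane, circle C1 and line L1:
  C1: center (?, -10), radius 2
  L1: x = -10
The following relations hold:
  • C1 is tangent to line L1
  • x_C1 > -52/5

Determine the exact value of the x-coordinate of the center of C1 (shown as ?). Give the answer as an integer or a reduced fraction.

-8

1. [C1‖L1]  x_C1² + 20x_C1 + 96 = 0  ⇒  x_C1 = -12 or -8
2. given x_C1 > -52/5: keep -8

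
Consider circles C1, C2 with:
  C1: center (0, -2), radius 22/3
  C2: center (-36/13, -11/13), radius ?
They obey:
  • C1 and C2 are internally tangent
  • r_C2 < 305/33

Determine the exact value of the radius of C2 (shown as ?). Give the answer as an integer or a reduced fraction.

13/3

1. [int C1,C2]  r_C2² − (44/3)r_C2 + 403/9 = 0  ⇒  r_C2 = 13/3 or 31/3
2. given r_C2 < 305/33: keep 13/3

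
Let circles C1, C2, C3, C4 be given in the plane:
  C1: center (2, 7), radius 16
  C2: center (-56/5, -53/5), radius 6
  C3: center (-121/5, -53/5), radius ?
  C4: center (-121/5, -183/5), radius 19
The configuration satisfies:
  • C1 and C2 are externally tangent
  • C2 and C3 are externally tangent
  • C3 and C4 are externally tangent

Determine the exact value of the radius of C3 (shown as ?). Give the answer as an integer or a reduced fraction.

7

1. [ext C2·C3]  r_C3² + 12r_C3 − 133 = 0  ⇒  r_C3 = 7 (r>0 drops 1)
2. [ext C3·C4]  r_C3² + 38r_C3 − 315 = 0  ⇒  r_C3 = 7 (r>0 drops 1)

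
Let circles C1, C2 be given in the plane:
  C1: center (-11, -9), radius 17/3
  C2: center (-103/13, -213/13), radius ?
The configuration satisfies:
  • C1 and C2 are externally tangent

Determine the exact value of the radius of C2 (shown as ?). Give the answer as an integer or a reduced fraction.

7/3

1. [ext C1·C2]  r_C2² + (34/3)r_C2 − 287/9 = 0  ⇒  r_C2 = 7/3 (r>0 drops 1)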